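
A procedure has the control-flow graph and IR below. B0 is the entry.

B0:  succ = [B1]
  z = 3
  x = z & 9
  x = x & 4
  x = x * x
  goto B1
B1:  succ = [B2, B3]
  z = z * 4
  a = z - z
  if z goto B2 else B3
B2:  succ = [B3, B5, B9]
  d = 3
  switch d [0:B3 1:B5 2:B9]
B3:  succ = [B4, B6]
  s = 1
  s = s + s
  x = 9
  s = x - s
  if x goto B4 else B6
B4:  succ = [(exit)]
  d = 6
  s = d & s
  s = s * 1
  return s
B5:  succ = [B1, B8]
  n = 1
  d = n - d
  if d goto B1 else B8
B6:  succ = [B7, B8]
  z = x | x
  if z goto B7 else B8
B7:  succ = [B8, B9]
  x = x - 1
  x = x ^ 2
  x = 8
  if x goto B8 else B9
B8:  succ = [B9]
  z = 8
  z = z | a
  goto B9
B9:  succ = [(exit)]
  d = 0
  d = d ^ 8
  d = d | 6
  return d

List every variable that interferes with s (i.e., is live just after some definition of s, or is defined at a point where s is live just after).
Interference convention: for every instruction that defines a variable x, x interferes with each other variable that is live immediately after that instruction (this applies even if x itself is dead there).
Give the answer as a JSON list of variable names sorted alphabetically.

Block summaries:
  B0: def={x,z} ue=∅
  B1: def={a,z} ue={z}
  B2: def={d} ue=∅
  B3: def={s,x} ue=∅
  B4: def={d,s} ue={s}
  B5: def={d,n} ue={d}
  B6: def={z} ue={x}
  B7: def={x} ue={x}
  B8: def={z} ue={a}
  B9: def={d} ue=∅

Backward fixpoint:
  B0: in=∅ out={z}
  B1: in={z} out={a,z}
  B2: in={a,z} out={a,d,z}
  B3: in={a} out={a,s,x}
  B4: in={s} out=∅
  B5: in={a,d,z} out={a,z}
  B6: in={a,x} out={a,x}
  B7: in={a,x} out={a}
  B8: in={a} out=∅
  B9: in=∅ out=∅

Interference:
  a: {d,n,s,x,z}
  d: {a,n,s,z}
  n: {a,d,z}
  s: {a,d,x}
  x: {a,s,z}
  z: {a,d,n,x}

N(s) = ["a", "d", "x"]

Answer: ["a", "d", "x"]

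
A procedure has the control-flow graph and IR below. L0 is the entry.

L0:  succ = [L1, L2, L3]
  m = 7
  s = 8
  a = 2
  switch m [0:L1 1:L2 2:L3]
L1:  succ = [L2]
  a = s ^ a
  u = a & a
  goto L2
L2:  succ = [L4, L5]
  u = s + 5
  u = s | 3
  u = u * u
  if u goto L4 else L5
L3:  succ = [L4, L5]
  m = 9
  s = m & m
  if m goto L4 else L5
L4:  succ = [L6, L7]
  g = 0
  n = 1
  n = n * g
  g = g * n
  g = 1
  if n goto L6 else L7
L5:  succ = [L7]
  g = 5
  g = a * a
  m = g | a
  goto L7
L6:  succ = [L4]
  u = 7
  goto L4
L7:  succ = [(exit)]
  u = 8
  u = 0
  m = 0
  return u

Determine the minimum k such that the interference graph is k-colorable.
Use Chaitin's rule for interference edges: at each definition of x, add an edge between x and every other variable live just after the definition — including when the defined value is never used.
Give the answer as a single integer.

Per-block:
  L0: {a,m,s} / ∅
  L1: {a,u} / {a,s}
  L2: {u} / {s}
  L3: {m,s} / ∅
  L4: {g,n} / ∅
  L5: {g,m} / {a}
  L6: {u} / ∅
  L7: {m,u} / ∅

Live sets:
  L0 li=∅ lo={a,s}
  L1 li={a,s} lo={a,s}
  L2 li={a,s} lo={a}
  L3 li={a} lo={a}
  L4 li=∅ lo=∅
  L5 li={a} lo=∅
  L6 li=∅ lo=∅
  L7 li=∅ lo=∅

Interfere edges:
  a↔{g,m,s,u}
  g↔{a,n}
  m↔{a,s,u}
  n↔{g}
  s↔{a,m,u}
  u↔{a,m,s}

Registers:
  clique {a,m,s,u} ⇒ need ≥ 4
  assign a→c0 g→c1 m→c1 n→c0 s→c2 u→c3 — no edge inside a register ⇒ χ ≤ 4
  χ = 4

Answer: 4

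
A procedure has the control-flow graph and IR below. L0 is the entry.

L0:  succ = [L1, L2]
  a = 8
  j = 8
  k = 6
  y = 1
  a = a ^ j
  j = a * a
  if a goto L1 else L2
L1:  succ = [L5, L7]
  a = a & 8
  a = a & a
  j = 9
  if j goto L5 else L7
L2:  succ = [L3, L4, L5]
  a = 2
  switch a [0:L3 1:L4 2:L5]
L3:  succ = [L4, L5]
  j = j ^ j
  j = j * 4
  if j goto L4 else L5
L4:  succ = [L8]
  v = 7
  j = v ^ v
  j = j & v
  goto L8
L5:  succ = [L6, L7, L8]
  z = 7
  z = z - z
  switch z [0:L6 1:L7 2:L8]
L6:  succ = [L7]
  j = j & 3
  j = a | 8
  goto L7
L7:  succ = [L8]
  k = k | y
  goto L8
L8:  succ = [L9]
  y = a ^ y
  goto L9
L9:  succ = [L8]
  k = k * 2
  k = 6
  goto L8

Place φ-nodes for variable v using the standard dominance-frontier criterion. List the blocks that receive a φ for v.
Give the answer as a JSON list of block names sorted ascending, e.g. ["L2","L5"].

idom tree: L1←L0 L2←L0 L3←L2 L4←L2 L5←L0 L6←L5 L7←L0 L8←L0 L9←L8
Join-block Dom:
  L4: preds {L2,L3}: {L0,L2} ∩ {L0,L2,L3} = {L0,L2}; idom=L2
  L5: preds {L1,L2,L3}: {L0,L1} ∩ {L0,L2} ∩ {L0,L2,L3} = {L0}; idom=L0
  L7: preds {L1,L5,L6}: {L0,L1} ∩ {L0,L5} ∩ {L0,L5,L6} = {L0}; idom=L0
  L8: preds {L4,L5,L7,L9}: {L0,L2,L4} ∩ {L0,L5} ∩ {L0,L7} ∩ {L0,L8,L9} = {L0}; idom=L0

Frontier:
  L4←L2: walk · to L2
  L4←L3: walk L3 to L2
  L5←L1: walk L1 to L0
  L5←L2: walk L2 to L0
  L5←L3: walk L3→L2 to L0
  L7←L1: walk L1 to L0
  L7←L5: walk L5 to L0
  L7←L6: walk L6→L5 to L0
  L8←L4: walk L4→L2 to L0
  L8←L5: walk L5 to L0
  L8←L7: walk L7 to L0
  L8←L9: walk L9→L8 to L0
  L0 → ∅
  L1 → {L5,L7}
  L2 → {L5,L8}
  L3 → {L4,L5}
  L4 → {L8}
  L5 → {L7,L8}
  L6 → {L7}
  L7 → {L8}
  L8 → {L8}
  L9 → {L8}

φ for v: defs {L4}
  DF⁺ = {L8}

Answer: ["L8"]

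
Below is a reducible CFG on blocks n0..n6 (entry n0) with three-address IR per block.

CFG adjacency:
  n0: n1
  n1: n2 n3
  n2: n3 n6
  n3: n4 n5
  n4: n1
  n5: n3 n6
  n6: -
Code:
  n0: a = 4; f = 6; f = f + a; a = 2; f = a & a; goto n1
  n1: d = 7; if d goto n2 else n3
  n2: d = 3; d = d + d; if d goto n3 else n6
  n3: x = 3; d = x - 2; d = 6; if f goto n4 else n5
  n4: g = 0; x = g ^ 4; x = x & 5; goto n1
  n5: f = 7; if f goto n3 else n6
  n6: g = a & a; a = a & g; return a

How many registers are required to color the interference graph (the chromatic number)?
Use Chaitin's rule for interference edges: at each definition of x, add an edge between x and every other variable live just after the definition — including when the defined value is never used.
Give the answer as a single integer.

Per-block:
  n0: {a,f} / ∅
  n1: {d} / ∅
  n2: {d} / ∅
  n3: {d,x} / {f}
  n4: {g,x} / ∅
  n5: {f} / ∅
  n6: {a,g} / {a}

Liveness:
  live n0: ∅→{a,f}
  live n1: {a,f}→{a,f}
  live n2: {a,f}→{a,f}
  live n3: {a,f}→{a,f}
  live n4: {a,f}→{a,f}
  live n5: {a}→{a,f}
  live n6: {a}→∅

Interference:
  a — {d,f,g,x}
  d — {a,f}
  f — {a,d,g,x}
  g — {a,f}
  x — {a,f}

Colouring:
  {a,d,f} pairwise interfere (3-clique) ⇒ χ ≥ 3
  assign a→c0 d→c2 f→c1 g→c2 x→c2 — no edge inside a register ⇒ χ ≤ 3
  χ = 3

Answer: 3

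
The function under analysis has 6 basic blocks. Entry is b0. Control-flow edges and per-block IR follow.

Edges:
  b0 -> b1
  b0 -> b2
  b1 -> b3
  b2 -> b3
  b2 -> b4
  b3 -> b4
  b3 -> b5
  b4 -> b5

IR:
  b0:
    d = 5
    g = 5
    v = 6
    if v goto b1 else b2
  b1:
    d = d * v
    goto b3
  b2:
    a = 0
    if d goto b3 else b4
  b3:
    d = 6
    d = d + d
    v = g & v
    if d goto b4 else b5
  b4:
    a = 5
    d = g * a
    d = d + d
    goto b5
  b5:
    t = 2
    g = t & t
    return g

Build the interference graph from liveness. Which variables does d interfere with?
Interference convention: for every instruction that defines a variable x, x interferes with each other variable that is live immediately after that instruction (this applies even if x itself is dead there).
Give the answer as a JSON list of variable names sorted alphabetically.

Block summaries:
  b0 def {d,g,v} use ∅
  b1 def {d} use {d,v}
  b2 def {a} use {d}
  b3 def {d,v} use {g,v}
  b4 def {a,d} use {g}
  b5 def {g,t} use ∅

Live sets:
  live b0: ∅→{d,g,v}
  live b1: {d,g,v}→{g,v}
  live b2: {d,g,v}→{g,v}
  live b3: {g,v}→{g}
  live b4: {g}→∅
  live b5: ∅→∅

Interference:
  a: {d,g,v}
  d: {a,g,v}
  g: {a,d,v}
  t: ∅
  v: {a,d,g}

N(d) = ["a", "g", "v"]

Answer: ["a", "g", "v"]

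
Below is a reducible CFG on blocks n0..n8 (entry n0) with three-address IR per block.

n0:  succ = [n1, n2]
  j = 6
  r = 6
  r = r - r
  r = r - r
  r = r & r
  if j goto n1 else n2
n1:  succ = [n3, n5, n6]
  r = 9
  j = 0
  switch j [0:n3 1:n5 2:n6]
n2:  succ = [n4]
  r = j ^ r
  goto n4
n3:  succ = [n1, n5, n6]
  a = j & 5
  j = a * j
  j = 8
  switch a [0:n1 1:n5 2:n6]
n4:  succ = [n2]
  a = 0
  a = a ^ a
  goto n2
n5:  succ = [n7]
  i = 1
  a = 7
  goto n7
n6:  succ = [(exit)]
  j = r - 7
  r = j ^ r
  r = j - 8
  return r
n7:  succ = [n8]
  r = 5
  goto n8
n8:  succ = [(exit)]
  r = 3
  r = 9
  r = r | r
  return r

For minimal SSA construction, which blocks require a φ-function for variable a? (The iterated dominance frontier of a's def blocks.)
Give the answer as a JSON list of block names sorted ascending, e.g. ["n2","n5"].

idom tree: n1←n0 n2←n0 n3←n1 n4←n2 n5←n1 n6←n1 n7←n5 n8←n7
Dom∩ at merges:
  n1: preds {n0,n3}: {n0} ∩ {n0,n1,n3} = {n0}; idom=n0
  n2: preds {n0,n4}: {n0} ∩ {n0,n2,n4} = {n0}; idom=n0
  n5: preds {n1,n3}: {n0,n1} ∩ {n0,n1,n3} = {n0,n1}; idom=n1
  n6: preds {n1,n3}: {n0,n1} ∩ {n0,n1,n3} = {n0,n1}; idom=n1

Frontier:
  n1←n0: walk · to n0
  n1←n3: walk n3→n1 to n0
  n2←n0: walk · to n0
  n2←n4: walk n4→n2 to n0
  n5←n1: walk · to n1
  n5←n3: walk n3 to n1
  n6←n1: walk · to n1
  n6←n3: walk n3 to n1
  DF(n0)=∅
  DF(n1)={n1}
  DF(n2)={n2}
  DF(n3)={n1,n5,n6}
  DF(n4)={n2}
  DF(n5)=∅
  DF(n6)=∅
  DF(n7)=∅
  DF(n8)=∅

φ for a: defs {n3,n4,n5}
  DF⁺ = {n1,n2,n5,n6}

Answer: ["n1", "n2", "n5", "n6"]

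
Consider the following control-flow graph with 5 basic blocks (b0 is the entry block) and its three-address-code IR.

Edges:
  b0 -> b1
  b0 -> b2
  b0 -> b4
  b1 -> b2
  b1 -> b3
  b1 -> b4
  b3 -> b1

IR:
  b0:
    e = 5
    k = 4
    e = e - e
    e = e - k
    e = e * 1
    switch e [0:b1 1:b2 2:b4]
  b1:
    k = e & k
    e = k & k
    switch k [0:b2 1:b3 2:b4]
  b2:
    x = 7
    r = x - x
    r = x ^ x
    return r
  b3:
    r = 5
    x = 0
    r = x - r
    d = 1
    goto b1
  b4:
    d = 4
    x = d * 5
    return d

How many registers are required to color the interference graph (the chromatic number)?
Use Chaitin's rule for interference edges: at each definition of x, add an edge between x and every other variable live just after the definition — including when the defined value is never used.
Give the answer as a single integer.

Answer: 4

Derivation:
Per-block:
  b0 def {e,k} use ∅
  b1 def {e,k} use {e,k}
  b2 def {r,x} use ∅
  b3 def {d,r,x} use ∅
  b4 def {d,x} use ∅

Liveness:
  live b0: ∅→{e,k}
  live b1: {e,k}→{e,k}
  live b2: ∅→∅
  live b3: {e,k}→{e,k}
  live b4: ∅→∅

Interfere edges:
  d↔{e,k,x}
  e↔{d,k,r,x}
  k↔{d,e,r,x}
  r↔{e,k,x}
  x↔{d,e,k,r}

Chromatic number:
  {d,e,k,x} pairwise interfere (4-clique) ⇒ χ ≥ 4
  assign d→R3 e→R0 k→R1 r→R3 x→R2 — no edge inside a register ⇒ χ ≤ 4
  χ = 4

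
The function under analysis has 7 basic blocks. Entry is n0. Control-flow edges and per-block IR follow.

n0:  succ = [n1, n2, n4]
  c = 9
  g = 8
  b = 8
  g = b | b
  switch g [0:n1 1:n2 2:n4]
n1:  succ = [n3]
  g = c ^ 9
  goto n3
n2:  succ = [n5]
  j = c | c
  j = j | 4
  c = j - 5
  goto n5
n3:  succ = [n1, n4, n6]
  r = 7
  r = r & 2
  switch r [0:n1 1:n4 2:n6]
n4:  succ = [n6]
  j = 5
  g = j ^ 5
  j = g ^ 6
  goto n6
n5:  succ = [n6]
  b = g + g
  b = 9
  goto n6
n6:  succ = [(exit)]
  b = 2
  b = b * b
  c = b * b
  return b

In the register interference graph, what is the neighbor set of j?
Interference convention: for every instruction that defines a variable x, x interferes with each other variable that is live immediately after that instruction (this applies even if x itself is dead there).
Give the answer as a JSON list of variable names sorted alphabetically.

Answer: ["g"]

Working:
Per-block:
  n0: {b,c,g} / ∅
  n1: {g} / {c}
  n2: {c,j} / {c}
  n3: {r} / ∅
  n4: {g,j} / ∅
  n5: {b} / {g}
  n6: {b,c} / ∅

Backward fixpoint:
  n0: in=∅ out={c,g}
  n1: in={c} out={c}
  n2: in={c,g} out={g}
  n3: in={c} out={c}
  n4: in=∅ out=∅
  n5: in={g} out=∅
  n6: in=∅ out=∅

Interference:
  b — {c}
  c — {b,g,r}
  g — {c,j}
  j — {g}
  r — {c}

N(j) = ["g"]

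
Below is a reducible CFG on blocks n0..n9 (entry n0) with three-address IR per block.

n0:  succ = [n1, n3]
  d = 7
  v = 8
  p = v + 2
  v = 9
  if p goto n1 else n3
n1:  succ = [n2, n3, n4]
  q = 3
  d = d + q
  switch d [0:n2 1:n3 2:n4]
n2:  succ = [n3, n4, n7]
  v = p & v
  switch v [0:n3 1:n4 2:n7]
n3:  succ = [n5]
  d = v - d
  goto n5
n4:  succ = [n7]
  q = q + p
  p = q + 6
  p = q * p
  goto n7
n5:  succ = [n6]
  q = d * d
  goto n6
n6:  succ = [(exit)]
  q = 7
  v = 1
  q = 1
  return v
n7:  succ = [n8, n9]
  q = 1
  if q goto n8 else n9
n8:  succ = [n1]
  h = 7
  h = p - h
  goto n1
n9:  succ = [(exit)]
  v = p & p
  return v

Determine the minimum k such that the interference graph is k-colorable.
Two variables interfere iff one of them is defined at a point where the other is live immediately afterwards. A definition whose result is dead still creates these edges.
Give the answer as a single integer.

Per-block:
  n0: {d,p,v} / ∅
  n1: {d,q} / {d}
  n2: {v} / {p,v}
  n3: {d} / {d,v}
  n4: {p,q} / {p,q}
  n5: {q} / {d}
  n6: {q,v} / ∅
  n7: {q} / ∅
  n8: {h} / {p}
  n9: {v} / {p}

Backward fixpoint:
  live n0: ∅→{d,p,v}
  live n1: {d,p,v}→{d,p,q,v}
  live n2: {d,p,q,v}→{d,p,q,v}
  live n3: {d,v}→{d}
  live n4: {d,p,q,v}→{d,p,v}
  live n5: {d}→∅
  live n6: ∅→∅
  live n7: {d,p,v}→{d,p,v}
  live n8: {d,p,v}→{d,p,v}
  live n9: {p}→∅

Interference:
  d↔{h,p,q,v}
  h↔{d,p,v}
  p↔{d,h,q,v}
  q↔{d,p,v}
  v↔{d,h,p,q}

Colouring:
  {d,h,p,v} pairwise interfere (4-clique) ⇒ χ ≥ 4
  assign d→c0 h→c3 p→c1 q→c3 v→c2 — no edge inside a register ⇒ χ ≤ 4
  χ = 4

Answer: 4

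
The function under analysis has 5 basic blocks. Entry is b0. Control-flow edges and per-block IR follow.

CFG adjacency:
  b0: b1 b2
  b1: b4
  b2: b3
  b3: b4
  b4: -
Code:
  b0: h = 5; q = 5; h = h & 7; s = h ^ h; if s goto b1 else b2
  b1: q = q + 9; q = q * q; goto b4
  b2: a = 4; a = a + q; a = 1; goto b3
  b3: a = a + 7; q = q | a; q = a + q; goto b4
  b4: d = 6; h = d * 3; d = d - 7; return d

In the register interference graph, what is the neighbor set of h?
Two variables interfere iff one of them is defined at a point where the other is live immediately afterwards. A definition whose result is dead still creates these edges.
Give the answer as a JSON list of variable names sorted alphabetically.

Per-block:
  b0 def {h,q,s} use ∅
  b1 def {q} use {q}
  b2 def {a} use {q}
  b3 def {a,q} use {a,q}
  b4 def {d,h} use ∅

Live sets:
  b0 li=∅ lo={q}
  b1 li={q} lo=∅
  b2 li={q} lo={a,q}
  b3 li={a,q} lo=∅
  b4 li=∅ lo=∅

Conflict graph:
  a — {q}
  d — {h}
  h — {d,q}
  q — {a,h,s}
  s — {q}

N(h) = ["d", "q"]

Answer: ["d", "q"]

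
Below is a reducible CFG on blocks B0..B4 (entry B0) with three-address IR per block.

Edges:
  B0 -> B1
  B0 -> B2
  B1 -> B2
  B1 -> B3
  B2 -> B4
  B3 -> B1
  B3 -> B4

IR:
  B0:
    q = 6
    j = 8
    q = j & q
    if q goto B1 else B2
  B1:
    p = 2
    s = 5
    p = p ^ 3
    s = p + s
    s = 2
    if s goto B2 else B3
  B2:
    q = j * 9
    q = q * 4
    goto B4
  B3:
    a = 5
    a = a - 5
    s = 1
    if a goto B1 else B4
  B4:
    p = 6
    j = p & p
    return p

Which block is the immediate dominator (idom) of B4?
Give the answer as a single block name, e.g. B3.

Answer: B0

Analysis:
idom tree: B1←B0 B2←B0 B3←B1 B4←B0
Dom∩ at merges:
  B1: preds {B0,B3}: {B0} ∩ {B0,B1,B3} = {B0}; idom=B0
  B2: preds {B0,B1}: {B0} ∩ {B0,B1} = {B0}; idom=B0
  B4: preds {B2,B3}: {B0,B2} ∩ {B0,B1,B3} = {B0}; idom=B0

idom(B4) = B0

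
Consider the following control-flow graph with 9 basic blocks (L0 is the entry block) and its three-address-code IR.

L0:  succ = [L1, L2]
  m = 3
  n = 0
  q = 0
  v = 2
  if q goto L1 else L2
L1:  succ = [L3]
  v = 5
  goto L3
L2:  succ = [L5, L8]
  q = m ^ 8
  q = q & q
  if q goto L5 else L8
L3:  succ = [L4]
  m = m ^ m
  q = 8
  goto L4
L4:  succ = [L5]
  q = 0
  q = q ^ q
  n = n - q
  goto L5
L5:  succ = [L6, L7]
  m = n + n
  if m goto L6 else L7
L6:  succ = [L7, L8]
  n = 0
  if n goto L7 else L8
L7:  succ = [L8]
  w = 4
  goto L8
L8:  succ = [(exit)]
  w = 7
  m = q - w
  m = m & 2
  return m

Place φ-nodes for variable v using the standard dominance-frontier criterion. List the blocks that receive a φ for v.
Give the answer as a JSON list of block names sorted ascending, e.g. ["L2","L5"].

Answer: ["L5", "L8"]

Derivation:
idom tree: L1←L0 L2←L0 L3←L1 L4←L3 L5←L0 L6←L5 L7←L5 L8←L0
Join-block Dom:
  L5: preds {L2,L4}: {L0,L2} ∩ {L0,L1,L3,L4} = {L0}; idom=L0
  L7: preds {L5,L6}: {L0,L5} ∩ {L0,L5,L6} = {L0,L5}; idom=L5
  L8: preds {L2,L6,L7}: {L0,L2} ∩ {L0,L5,L6} ∩ {L0,L5,L7} = {L0}; idom=L0

Frontier:
  join L5 pred L2: L2 stop@L0
  join L5 pred L4: L4→L3→L1 stop@L0
  join L7 pred L5: · stop@L5
  join L7 pred L6: L6 stop@L5
  join L8 pred L2: L2 stop@L0
  join L8 pred L6: L6→L5 stop@L0
  join L8 pred L7: L7→L5 stop@L0
  DF(L0)=∅
  DF(L1)={L5}
  DF(L2)={L5,L8}
  DF(L3)={L5}
  DF(L4)={L5}
  DF(L5)={L8}
  DF(L6)={L7,L8}
  DF(L7)={L8}
  DF(L8)=∅

φ for v: defs {L0,L1}
  DF⁺ = {L5,L8}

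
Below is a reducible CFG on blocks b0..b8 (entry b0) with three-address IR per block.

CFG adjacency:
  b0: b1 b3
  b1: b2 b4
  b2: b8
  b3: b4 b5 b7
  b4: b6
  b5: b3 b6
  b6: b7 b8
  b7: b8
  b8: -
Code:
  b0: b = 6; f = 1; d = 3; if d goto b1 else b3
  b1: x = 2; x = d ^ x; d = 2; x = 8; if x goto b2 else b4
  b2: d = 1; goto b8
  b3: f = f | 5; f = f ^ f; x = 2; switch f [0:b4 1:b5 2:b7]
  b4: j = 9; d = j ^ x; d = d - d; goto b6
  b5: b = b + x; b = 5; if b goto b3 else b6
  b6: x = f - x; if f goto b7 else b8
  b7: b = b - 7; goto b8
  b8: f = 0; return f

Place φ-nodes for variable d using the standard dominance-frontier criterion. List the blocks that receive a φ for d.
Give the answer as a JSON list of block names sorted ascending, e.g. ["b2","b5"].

idom tree: b1←b0 b2←b1 b3←b0 b4←b0 b5←b3 b6←b0 b7←b0 b8←b0
Join-block Dom:
  b3: preds {b0,b5}: {b0} ∩ {b0,b3,b5} = {b0}; idom=b0
  b4: preds {b1,b3}: {b0,b1} ∩ {b0,b3} = {b0}; idom=b0
  b6: preds {b4,b5}: {b0,b4} ∩ {b0,b3,b5} = {b0}; idom=b0
  b7: preds {b3,b6}: {b0,b3} ∩ {b0,b6} = {b0}; idom=b0
  b8: preds {b2,b6,b7}: {b0,b1,b2} ∩ {b0,b6} ∩ {b0,b7} = {b0}; idom=b0

DF walk-up:
  b3←b0: walk · to b0
  b3←b5: walk b5→b3 to b0
  b4←b1: walk b1 to b0
  b4←b3: walk b3 to b0
  b6←b4: walk b4 to b0
  b6←b5: walk b5→b3 to b0
  b7←b3: walk b3 to b0
  b7←b6: walk b6 to b0
  b8←b2: walk b2→b1 to b0
  b8←b6: walk b6 to b0
  b8←b7: walk b7 to b0
  b0 → ∅
  b1 → {b4,b8}
  b2 → {b8}
  b3 → {b3,b4,b6,b7}
  b4 → {b6}
  b5 → {b3,b6}
  b6 → {b7,b8}
  b7 → {b8}
  b8 → ∅

φ for d: defs {b0,b1,b2,b4}
  DF⁺ = {b4,b6,b7,b8}

Answer: ["b4", "b6", "b7", "b8"]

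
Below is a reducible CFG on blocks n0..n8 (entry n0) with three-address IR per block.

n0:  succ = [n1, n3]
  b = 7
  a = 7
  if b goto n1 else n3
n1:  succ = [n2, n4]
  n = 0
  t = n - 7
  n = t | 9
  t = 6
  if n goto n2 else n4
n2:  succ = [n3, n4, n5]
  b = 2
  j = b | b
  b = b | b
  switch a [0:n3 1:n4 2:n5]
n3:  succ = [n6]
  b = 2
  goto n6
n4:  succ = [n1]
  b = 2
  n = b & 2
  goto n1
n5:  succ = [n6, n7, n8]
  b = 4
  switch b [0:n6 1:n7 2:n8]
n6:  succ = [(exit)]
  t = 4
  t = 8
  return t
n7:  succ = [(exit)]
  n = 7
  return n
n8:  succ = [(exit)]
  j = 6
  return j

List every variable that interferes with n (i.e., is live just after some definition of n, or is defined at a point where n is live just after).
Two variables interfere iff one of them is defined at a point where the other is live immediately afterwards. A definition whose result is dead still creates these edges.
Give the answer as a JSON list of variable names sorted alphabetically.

def/use:
  n0 def {a,b} use ∅
  n1 def {n,t} use ∅
  n2 def {b,j} use {a}
  n3 def {b} use ∅
  n4 def {b,n} use ∅
  n5 def {b} use ∅
  n6 def {t} use ∅
  n7 def {n} use ∅
  n8 def {j} use ∅

Liveness:
  n0: in=∅ out={a}
  n1: in={a} out={a}
  n2: in={a} out={a}
  n3: in=∅ out=∅
  n4: in={a} out={a}
  n5: in=∅ out=∅
  n6: in=∅ out=∅
  n7: in=∅ out=∅
  n8: in=∅ out=∅

Conflict graph:
  a↔{b,j,n,t}
  b↔{a,j}
  j↔{a,b}
  n↔{a,t}
  t↔{a,n}

N(n) = ["a", "t"]

Answer: ["a", "t"]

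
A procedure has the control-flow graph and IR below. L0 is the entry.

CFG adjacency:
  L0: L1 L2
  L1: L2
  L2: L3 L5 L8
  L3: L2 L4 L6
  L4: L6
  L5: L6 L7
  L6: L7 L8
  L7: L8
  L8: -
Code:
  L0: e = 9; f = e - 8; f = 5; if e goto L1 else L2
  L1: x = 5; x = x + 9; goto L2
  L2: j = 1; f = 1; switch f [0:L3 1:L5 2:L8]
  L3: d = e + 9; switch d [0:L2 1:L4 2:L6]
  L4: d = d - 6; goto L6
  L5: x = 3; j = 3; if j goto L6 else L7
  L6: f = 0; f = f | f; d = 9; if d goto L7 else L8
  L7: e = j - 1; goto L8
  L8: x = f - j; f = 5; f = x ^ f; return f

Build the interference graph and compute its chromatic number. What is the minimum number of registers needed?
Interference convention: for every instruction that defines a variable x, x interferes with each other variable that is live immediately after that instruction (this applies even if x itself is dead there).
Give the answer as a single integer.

Per-block:
  L0: def={e,f} ue=∅
  L1: def={x} ue=∅
  L2: def={f,j} ue=∅
  L3: def={d} ue={e}
  L4: def={d} ue={d}
  L5: def={j,x} ue=∅
  L6: def={d,f} ue=∅
  L7: def={e} ue={j}
  L8: def={f,x} ue={f,j}

Live sets:
  L0: in=∅ out={e}
  L1: in={e} out={e}
  L2: in={e} out={e,f,j}
  L3: in={e,j} out={d,e,j}
  L4: in={d,j} out={j}
  L5: in={f} out={f,j}
  L6: in={j} out={f,j}
  L7: in={f,j} out={f,j}
  L8: in={f,j} out=∅

Interference:
  d — {e,f,j}
  e — {d,f,j,x}
  f — {d,e,j,x}
  j — {d,e,f}
  x — {e,f}

Colouring:
  lower bound: {d,e,f,j} mutually conflict ⇒ χ ≥ 4
  4-colouring: r0={e}  r1={f}  r2={d,x}  r3={j}
  χ = 4

Answer: 4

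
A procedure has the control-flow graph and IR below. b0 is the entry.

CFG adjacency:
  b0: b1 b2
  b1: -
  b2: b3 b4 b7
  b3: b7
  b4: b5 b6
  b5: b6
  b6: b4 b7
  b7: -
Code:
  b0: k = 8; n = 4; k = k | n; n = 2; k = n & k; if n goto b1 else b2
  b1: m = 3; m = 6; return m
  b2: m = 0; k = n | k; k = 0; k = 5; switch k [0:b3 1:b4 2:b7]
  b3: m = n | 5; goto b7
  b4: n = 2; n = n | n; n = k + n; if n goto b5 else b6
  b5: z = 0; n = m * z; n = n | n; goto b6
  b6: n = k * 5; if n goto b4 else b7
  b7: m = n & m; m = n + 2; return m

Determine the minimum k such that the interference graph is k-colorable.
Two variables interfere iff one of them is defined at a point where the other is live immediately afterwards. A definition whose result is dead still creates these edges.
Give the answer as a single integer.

Answer: 3

Derivation:
Per-block:
  b0: {k,n} / ∅
  b1: {m} / ∅
  b2: {k,m} / {k,n}
  b3: {m} / {n}
  b4: {n} / {k}
  b5: {n,z} / {m}
  b6: {n} / {k}
  b7: {m} / {m,n}

Live sets:
  live b0: ∅→{k,n}
  live b1: ∅→∅
  live b2: {k,n}→{k,m,n}
  live b3: {n}→{m,n}
  live b4: {k,m}→{k,m}
  live b5: {k,m}→{k,m}
  live b6: {k,m}→{k,m,n}
  live b7: {m,n}→∅

Interfere edges:
  k: {m,n,z}
  m: {k,n,z}
  n: {k,m}
  z: {k,m}

Colouring:
  lower bound: {k,m,n} mutually conflict ⇒ χ ≥ 3
  3-colouring: c0={k}  c1={m}  c2={n,z}
  χ = 3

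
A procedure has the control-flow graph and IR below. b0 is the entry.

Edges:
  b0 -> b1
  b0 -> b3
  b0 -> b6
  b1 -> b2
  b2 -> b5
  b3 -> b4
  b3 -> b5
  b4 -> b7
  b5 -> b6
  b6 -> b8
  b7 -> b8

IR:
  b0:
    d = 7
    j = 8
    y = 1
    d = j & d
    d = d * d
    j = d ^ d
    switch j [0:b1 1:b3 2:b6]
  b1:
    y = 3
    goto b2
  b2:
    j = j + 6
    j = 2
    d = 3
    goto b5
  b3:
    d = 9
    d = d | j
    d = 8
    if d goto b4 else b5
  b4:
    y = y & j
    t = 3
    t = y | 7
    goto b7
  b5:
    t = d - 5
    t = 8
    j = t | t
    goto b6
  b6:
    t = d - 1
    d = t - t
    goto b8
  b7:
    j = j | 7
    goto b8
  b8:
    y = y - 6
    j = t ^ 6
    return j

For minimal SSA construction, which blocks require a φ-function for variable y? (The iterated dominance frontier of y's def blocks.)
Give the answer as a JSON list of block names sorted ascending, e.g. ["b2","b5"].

Answer: ["b5", "b6", "b8"]

Working:
idom tree: b1←b0 b2←b1 b3←b0 b4←b3 b5←b0 b6←b0 b7←b4 b8←b0
Dom at joins:
  b5: preds {b2,b3}: {b0,b1,b2} ∩ {b0,b3} = {b0}; idom=b0
  b6: preds {b0,b5}: {b0} ∩ {b0,b5} = {b0}; idom=b0
  b8: preds {b6,b7}: {b0,b6} ∩ {b0,b3,b4,b7} = {b0}; idom=b0

Frontier:
  join b5 pred b2: b2→b1 stop@b0
  join b5 pred b3: b3 stop@b0
  join b6 pred b0: · stop@b0
  join b6 pred b5: b5 stop@b0
  join b8 pred b6: b6 stop@b0
  join b8 pred b7: b7→b4→b3 stop@b0
  b0: DF=∅
  b1: DF={b5}
  b2: DF={b5}
  b3: DF={b5,b8}
  b4: DF={b8}
  b5: DF={b6}
  b6: DF={b8}
  b7: DF={b8}
  b8: DF=∅

φ for y: defs {b0,b1,b4,b8}
  DF⁺ = {b5,b6,b8}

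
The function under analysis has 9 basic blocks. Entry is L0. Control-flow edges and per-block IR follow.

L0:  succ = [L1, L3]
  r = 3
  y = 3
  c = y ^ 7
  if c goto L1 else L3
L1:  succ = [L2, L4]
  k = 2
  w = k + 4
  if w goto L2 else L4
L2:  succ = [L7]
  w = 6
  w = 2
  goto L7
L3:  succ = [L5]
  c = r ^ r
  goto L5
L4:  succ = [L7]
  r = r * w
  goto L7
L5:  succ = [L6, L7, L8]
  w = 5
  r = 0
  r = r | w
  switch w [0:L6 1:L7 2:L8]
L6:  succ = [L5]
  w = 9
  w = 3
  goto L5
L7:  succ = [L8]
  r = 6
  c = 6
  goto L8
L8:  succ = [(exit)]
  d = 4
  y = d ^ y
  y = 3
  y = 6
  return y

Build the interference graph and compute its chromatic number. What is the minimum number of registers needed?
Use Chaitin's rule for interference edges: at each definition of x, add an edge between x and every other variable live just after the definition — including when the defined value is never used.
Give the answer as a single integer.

Answer: 3

Working:
Per-block:
  L0: def={c,r,y} ue=∅
  L1: def={k,w} ue=∅
  L2: def={w} ue=∅
  L3: def={c} ue={r}
  L4: def={r} ue={r,w}
  L5: def={r,w} ue=∅
  L6: def={w} ue=∅
  L7: def={c,r} ue=∅
  L8: def={d,y} ue={y}

Backward fixpoint:
  L0: in=∅ out={r,y}
  L1: in={r,y} out={r,w,y}
  L2: in={y} out={y}
  L3: in={r,y} out={y}
  L4: in={r,w,y} out={y}
  L5: in={y} out={y}
  L6: in={y} out={y}
  L7: in={y} out={y}
  L8: in={y} out=∅

Conflict graph:
  c↔{r,y}
  d↔{y}
  k↔{r,y}
  r↔{c,k,w,y}
  w↔{r,y}
  y↔{c,d,k,r,w}

Registers:
  clique {c,r,y} ⇒ need ≥ 3
  assign c→r2 d→r1 k→r2 r→r1 w→r2 y→r0 — no edge inside a register ⇒ χ ≤ 3
  χ = 3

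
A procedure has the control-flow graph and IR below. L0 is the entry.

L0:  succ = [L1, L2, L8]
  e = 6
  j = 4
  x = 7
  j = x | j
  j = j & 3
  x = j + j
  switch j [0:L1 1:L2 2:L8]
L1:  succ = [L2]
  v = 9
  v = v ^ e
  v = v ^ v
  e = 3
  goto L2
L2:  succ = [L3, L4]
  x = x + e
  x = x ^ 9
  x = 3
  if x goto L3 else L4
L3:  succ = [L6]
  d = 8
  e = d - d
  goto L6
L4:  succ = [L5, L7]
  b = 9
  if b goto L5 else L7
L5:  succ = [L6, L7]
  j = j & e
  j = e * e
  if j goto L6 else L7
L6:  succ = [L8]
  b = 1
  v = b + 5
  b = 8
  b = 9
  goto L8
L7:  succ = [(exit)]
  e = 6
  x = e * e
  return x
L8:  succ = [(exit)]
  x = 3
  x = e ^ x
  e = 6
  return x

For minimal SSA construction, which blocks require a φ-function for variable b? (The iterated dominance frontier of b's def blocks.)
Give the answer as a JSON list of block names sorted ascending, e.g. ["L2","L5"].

idom tree: L1←L0 L2←L0 L3←L2 L4←L2 L5←L4 L6←L2 L7←L4 L8←L0
Dom at joins:
  L2: preds {L0,L1}: {L0} ∩ {L0,L1} = {L0}; idom=L0
  L6: preds {L3,L5}: {L0,L2,L3} ∩ {L0,L2,L4,L5} = {L0,L2}; idom=L2
  L7: preds {L4,L5}: {L0,L2,L4} ∩ {L0,L2,L4,L5} = {L0,L2,L4}; idom=L4
  L8: preds {L0,L6}: {L0} ∩ {L0,L2,L6} = {L0}; idom=L0

DF walk-up:
  join L2 pred L0: · stop@L0
  join L2 pred L1: L1 stop@L0
  join L6 pred L3: L3 stop@L2
  join L6 pred L5: L5→L4 stop@L2
  join L7 pred L4: · stop@L4
  join L7 pred L5: L5 stop@L4
  join L8 pred L0: · stop@L0
  join L8 pred L6: L6→L2 stop@L0
  L0: DF=∅
  L1: DF={L2}
  L2: DF={L8}
  L3: DF={L6}
  L4: DF={L6}
  L5: DF={L6,L7}
  L6: DF={L8}
  L7: DF=∅
  L8: DF=∅

φ for b: defs {L4,L6}
  DF⁺ = {L6,L8}

Answer: ["L6", "L8"]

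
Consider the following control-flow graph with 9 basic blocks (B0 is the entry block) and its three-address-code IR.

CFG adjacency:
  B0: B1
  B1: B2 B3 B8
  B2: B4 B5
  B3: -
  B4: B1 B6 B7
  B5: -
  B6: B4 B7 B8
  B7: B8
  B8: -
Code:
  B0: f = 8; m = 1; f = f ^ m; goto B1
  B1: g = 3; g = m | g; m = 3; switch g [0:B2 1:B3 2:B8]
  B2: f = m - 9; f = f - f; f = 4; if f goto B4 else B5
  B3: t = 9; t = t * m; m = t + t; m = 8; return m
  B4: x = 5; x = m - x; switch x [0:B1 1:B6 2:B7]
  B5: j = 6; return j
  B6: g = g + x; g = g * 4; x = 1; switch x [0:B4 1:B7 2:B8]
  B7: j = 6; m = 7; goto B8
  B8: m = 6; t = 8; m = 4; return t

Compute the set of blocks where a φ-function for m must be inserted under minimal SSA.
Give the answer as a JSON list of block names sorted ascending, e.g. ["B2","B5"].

idom tree: B1←B0 B2←B1 B3←B1 B4←B2 B5←B2 B6←B4 B7←B4 B8←B1
Dom∩ at merges:
  B1: preds {B0,B4}: {B0} ∩ {B0,B1,B2,B4} = {B0}; idom=B0
  B4: preds {B2,B6}: {B0,B1,B2} ∩ {B0,B1,B2,B4,B6} = {B0,B1,B2}; idom=B2
  B7: preds {B4,B6}: {B0,B1,B2,B4} ∩ {B0,B1,B2,B4,B6} = {B0,B1,B2,B4}; idom=B4
  B8: preds {B1,B6,B7}: {B0,B1} ∩ {B0,B1,B2,B4,B6} ∩ {B0,B1,B2,B4,B7} = {B0,B1}; idom=B1

DF walk-up:
  B1←B0: walk · to B0
  B1←B4: walk B4→B2→B1 to B0
  B4←B2: walk · to B2
  B4←B6: walk B6→B4 to B2
  B7←B4: walk · to B4
  B7←B6: walk B6 to B4
  B8←B1: walk · to B1
  B8←B6: walk B6→B4→B2 to B1
  B8←B7: walk B7→B4→B2 to B1
  B0 → ∅
  B1 → {B1}
  B2 → {B1,B8}
  B3 → ∅
  B4 → {B1,B4,B8}
  B5 → ∅
  B6 → {B4,B7,B8}
  B7 → {B8}
  B8 → ∅

φ for m: defs {B0,B1,B3,B7,B8}
  DF⁺ = {B1,B8}

Answer: ["B1", "B8"]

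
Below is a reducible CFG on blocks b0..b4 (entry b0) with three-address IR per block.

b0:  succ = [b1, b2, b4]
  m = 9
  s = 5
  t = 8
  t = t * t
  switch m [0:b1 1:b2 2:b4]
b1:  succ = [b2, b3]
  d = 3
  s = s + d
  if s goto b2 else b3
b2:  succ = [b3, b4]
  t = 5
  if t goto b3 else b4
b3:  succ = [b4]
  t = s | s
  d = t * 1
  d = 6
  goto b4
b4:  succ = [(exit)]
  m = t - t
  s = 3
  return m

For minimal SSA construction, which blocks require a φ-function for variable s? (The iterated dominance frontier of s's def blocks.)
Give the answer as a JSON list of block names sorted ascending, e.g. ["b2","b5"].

Answer: ["b2", "b3", "b4"]

Working:
idom tree: b1←b0 b2←b0 b3←b0 b4←b0
Dom∩ at merges:
  b2: preds {b0,b1}: {b0} ∩ {b0,b1} = {b0}; idom=b0
  b3: preds {b1,b2}: {b0,b1} ∩ {b0,b2} = {b0}; idom=b0
  b4: preds {b0,b2,b3}: {b0} ∩ {b0,b2} ∩ {b0,b3} = {b0}; idom=b0

DF derivation:
  b2←b0: walk · to b0
  b2←b1: walk b1 to b0
  b3←b1: walk b1 to b0
  b3←b2: walk b2 to b0
  b4←b0: walk · to b0
  b4←b2: walk b2 to b0
  b4←b3: walk b3 to b0
  b0: DF=∅
  b1: DF={b2,b3}
  b2: DF={b3,b4}
  b3: DF={b4}
  b4: DF=∅

φ for s: defs {b0,b1,b4}
  DF⁺ = {b2,b3,b4}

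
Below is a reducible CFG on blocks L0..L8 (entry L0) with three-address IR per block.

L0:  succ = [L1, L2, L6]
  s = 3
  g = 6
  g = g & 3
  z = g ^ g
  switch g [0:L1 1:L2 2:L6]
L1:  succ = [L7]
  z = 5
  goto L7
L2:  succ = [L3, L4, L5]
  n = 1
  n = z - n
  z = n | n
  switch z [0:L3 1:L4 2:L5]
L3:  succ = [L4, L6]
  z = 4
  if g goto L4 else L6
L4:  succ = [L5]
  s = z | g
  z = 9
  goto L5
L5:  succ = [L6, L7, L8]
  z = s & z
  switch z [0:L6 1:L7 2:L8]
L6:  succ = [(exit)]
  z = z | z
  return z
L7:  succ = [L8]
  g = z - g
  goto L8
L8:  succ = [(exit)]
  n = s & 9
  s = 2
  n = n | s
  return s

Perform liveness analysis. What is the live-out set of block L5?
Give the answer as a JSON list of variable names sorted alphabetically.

Answer: ["g", "s", "z"]

Analysis:
Block summaries:
  L0: def={g,s,z} ue=∅
  L1: def={z} ue=∅
  L2: def={n,z} ue={z}
  L3: def={z} ue={g}
  L4: def={s,z} ue={g,z}
  L5: def={z} ue={s,z}
  L6: def={z} ue={z}
  L7: def={g} ue={g,z}
  L8: def={n,s} ue={s}

Liveness:
  live L0: ∅→{g,s,z}
  live L1: {g,s}→{g,s,z}
  live L2: {g,s,z}→{g,s,z}
  live L3: {g}→{g,z}
  live L4: {g,z}→{g,s,z}
  live L5: {g,s,z}→{g,s,z}
  live L6: {z}→∅
  live L7: {g,s,z}→{s}
  live L8: {s}→∅

live-out(L5) = ["g", "s", "z"]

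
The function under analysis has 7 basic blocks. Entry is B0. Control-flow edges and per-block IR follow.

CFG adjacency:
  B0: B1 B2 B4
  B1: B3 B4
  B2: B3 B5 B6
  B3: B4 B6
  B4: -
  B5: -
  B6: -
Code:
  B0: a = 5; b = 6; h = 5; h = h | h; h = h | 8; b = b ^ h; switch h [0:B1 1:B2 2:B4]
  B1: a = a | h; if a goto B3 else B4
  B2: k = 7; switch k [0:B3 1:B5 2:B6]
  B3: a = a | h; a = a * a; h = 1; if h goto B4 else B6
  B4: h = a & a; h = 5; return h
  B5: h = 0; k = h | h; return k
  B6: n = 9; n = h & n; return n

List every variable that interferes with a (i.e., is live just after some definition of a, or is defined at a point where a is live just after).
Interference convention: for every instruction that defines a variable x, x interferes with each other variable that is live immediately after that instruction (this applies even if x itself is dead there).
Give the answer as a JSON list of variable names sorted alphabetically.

Block summaries:
  B0 def {a,b,h} use ∅
  B1 def {a} use {a,h}
  B2 def {k} use ∅
  B3 def {a,h} use {a,h}
  B4 def {h} use {a}
  B5 def {h,k} use ∅
  B6 def {n} use {h}

Backward fixpoint:
  live B0: ∅→{a,h}
  live B1: {a,h}→{a,h}
  live B2: {a,h}→{a,h}
  live B3: {a,h}→{a,h}
  live B4: {a}→∅
  live B5: ∅→∅
  live B6: {h}→∅

Conflict graph:
  a — {b,h,k}
  b — {a,h}
  h — {a,b,k,n}
  k — {a,h}
  n — {h}

N(a) = ["b", "h", "k"]

Answer: ["b", "h", "k"]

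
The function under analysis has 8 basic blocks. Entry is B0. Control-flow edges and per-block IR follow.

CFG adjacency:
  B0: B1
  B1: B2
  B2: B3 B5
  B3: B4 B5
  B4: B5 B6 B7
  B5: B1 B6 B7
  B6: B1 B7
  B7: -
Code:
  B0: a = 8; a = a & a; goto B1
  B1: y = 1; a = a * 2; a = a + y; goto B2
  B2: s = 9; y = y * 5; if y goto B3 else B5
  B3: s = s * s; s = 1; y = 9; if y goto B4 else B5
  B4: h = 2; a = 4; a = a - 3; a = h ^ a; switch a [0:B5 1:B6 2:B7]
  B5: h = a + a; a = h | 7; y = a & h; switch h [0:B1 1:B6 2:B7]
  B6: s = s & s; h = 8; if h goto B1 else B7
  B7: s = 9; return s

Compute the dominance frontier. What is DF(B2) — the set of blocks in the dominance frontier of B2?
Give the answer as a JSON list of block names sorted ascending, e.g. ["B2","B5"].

idom tree: B1←B0 B2←B1 B3←B2 B4←B3 B5←B2 B6←B2 B7←B2
Dom at joins:
  B1: preds {B0,B5,B6}: {B0} ∩ {B0,B1,B2,B5} ∩ {B0,B1,B2,B6} = {B0}; idom=B0
  B5: preds {B2,B3,B4}: {B0,B1,B2} ∩ {B0,B1,B2,B3} ∩ {B0,B1,B2,B3,B4} = {B0,B1,B2}; idom=B2
  B6: preds {B4,B5}: {B0,B1,B2,B3,B4} ∩ {B0,B1,B2,B5} = {B0,B1,B2}; idom=B2
  B7: preds {B4,B5,B6}: {B0,B1,B2,B3,B4} ∩ {B0,B1,B2,B5} ∩ {B0,B1,B2,B6} = {B0,B1,B2}; idom=B2

DF walk-up:
  B1←B0: walk · to B0
  B1←B5: walk B5→B2→B1 to B0
  B1←B6: walk B6→B2→B1 to B0
  B5←B2: walk · to B2
  B5←B3: walk B3 to B2
  B5←B4: walk B4→B3 to B2
  B6←B4: walk B4→B3 to B2
  B6←B5: walk B5 to B2
  B7←B4: walk B4→B3 to B2
  B7←B5: walk B5 to B2
  B7←B6: walk B6 to B2
  B0: DF=∅
  B1: DF={B1}
  B2: DF={B1}
  B3: DF={B5,B6,B7}
  B4: DF={B5,B6,B7}
  B5: DF={B1,B6,B7}
  B6: DF={B1,B7}
  B7: DF=∅

DF(B2) = ["B1"]

Answer: ["B1"]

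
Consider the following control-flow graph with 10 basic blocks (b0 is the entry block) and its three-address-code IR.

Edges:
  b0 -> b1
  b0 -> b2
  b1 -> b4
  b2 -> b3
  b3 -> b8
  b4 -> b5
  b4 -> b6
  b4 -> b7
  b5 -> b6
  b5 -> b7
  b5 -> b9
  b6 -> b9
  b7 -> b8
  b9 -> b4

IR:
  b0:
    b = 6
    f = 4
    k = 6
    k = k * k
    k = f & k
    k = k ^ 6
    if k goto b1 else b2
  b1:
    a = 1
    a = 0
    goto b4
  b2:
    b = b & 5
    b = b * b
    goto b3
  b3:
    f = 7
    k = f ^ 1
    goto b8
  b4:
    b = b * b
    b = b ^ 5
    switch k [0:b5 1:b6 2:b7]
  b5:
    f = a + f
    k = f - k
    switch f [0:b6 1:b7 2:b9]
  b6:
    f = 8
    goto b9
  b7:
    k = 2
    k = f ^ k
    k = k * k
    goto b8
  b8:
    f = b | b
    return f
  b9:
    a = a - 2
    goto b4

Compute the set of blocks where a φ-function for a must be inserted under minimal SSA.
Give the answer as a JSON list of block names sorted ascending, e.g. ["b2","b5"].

idom tree: b1←b0 b2←b0 b3←b2 b4←b1 b5←b4 b6←b4 b7←b4 b8←b0 b9←b4
Dom at joins:
  b4: preds {b1,b9}: {b0,b1} ∩ {b0,b1,b4,b9} = {b0,b1}; idom=b1
  b6: preds {b4,b5}: {b0,b1,b4} ∩ {b0,b1,b4,b5} = {b0,b1,b4}; idom=b4
  b7: preds {b4,b5}: {b0,b1,b4} ∩ {b0,b1,b4,b5} = {b0,b1,b4}; idom=b4
  b8: preds {b3,b7}: {b0,b2,b3} ∩ {b0,b1,b4,b7} = {b0}; idom=b0
  b9: preds {b5,b6}: {b0,b1,b4,b5} ∩ {b0,b1,b4,b6} = {b0,b1,b4}; idom=b4

Frontier:
  b4←b1: walk · to b1
  b4←b9: walk b9→b4 to b1
  b6←b4: walk · to b4
  b6←b5: walk b5 to b4
  b7←b4: walk · to b4
  b7←b5: walk b5 to b4
  b8←b3: walk b3→b2 to b0
  b8←b7: walk b7→b4→b1 to b0
  b9←b5: walk b5 to b4
  b9←b6: walk b6 to b4
  b0: DF=∅
  b1: DF={b8}
  b2: DF={b8}
  b3: DF={b8}
  b4: DF={b4,b8}
  b5: DF={b6,b7,b9}
  b6: DF={b9}
  b7: DF={b8}
  b8: DF=∅
  b9: DF={b4}

φ for a: defs {b1,b9}
  DF⁺ = {b4,b8}

Answer: ["b4", "b8"]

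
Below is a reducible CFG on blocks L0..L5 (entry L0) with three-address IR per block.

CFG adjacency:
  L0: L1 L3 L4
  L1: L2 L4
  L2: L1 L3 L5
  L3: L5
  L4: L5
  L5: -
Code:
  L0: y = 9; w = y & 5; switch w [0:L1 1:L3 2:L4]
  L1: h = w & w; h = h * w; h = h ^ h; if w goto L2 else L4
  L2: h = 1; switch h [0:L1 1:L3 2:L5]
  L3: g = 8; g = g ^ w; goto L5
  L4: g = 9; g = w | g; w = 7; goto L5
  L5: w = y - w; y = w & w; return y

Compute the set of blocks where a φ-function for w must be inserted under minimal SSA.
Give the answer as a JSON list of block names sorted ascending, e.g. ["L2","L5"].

idom tree: L1←L0 L2←L1 L3←L0 L4←L0 L5←L0
Join-block Dom:
  L1: preds {L0,L2}: {L0} ∩ {L0,L1,L2} = {L0}; idom=L0
  L3: preds {L0,L2}: {L0} ∩ {L0,L1,L2} = {L0}; idom=L0
  L4: preds {L0,L1}: {L0} ∩ {L0,L1} = {L0}; idom=L0
  L5: preds {L2,L3,L4}: {L0,L1,L2} ∩ {L0,L3} ∩ {L0,L4} = {L0}; idom=L0

Frontier:
  L1←L0: walk · to L0
  L1←L2: walk L2→L1 to L0
  L3←L0: walk · to L0
  L3←L2: walk L2→L1 to L0
  L4←L0: walk · to L0
  L4←L1: walk L1 to L0
  L5←L2: walk L2→L1 to L0
  L5←L3: walk L3 to L0
  L5←L4: walk L4 to L0
  DF(L0)=∅
  DF(L1)={L1,L3,L4,L5}
  DF(L2)={L1,L3,L5}
  DF(L3)={L5}
  DF(L4)={L5}
  DF(L5)=∅

φ for w: defs {L0,L4,L5}
  DF⁺ = {L5}

Answer: ["L5"]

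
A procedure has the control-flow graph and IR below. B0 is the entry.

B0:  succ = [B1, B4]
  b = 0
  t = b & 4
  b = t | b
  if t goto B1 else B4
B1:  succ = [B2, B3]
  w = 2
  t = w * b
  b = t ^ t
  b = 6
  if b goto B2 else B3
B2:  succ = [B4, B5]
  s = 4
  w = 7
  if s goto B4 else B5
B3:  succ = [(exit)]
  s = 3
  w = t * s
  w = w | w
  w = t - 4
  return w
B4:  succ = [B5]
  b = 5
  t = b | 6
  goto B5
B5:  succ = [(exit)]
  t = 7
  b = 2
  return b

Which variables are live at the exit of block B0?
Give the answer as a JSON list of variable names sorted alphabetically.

Answer: ["b"]

Analysis:
Per-block:
  B0: def={b,t} ue=∅
  B1: def={b,t,w} ue={b}
  B2: def={s,w} ue=∅
  B3: def={s,w} ue={t}
  B4: def={b,t} ue=∅
  B5: def={b,t} ue=∅

Backward fixpoint:
  B0: in=∅ out={b}
  B1: in={b} out={t}
  B2: in=∅ out=∅
  B3: in={t} out=∅
  B4: in=∅ out=∅
  B5: in=∅ out=∅

live-out(B0) = ["b"]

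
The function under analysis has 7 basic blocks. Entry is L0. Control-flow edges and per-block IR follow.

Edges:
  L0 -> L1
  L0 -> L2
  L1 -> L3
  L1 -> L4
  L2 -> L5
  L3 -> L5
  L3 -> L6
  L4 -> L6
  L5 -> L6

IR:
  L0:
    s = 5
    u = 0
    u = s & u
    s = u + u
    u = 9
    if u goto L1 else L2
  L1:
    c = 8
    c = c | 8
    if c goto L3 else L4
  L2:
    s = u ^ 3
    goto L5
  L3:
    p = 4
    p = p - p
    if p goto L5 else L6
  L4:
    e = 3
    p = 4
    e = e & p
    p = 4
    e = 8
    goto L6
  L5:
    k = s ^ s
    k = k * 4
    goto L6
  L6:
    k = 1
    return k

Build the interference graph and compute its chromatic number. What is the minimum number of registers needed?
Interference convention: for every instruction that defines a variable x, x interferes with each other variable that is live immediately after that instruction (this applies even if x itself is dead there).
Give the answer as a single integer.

Answer: 2

Working:
Per-block:
  L0: {s,u} / ∅
  L1: {c} / ∅
  L2: {s} / {u}
  L3: {p} / ∅
  L4: {e,p} / ∅
  L5: {k} / {s}
  L6: {k} / ∅

Backward fixpoint:
  live L0: ∅→{s,u}
  live L1: {s}→{s}
  live L2: {u}→{s}
  live L3: {s}→{s}
  live L4: ∅→∅
  live L5: {s}→∅
  live L6: ∅→∅

Interference:
  c↔{s}
  e↔{p}
  k↔∅
  p↔{e,s}
  s↔{c,p,u}
  u↔{s}

Registers:
  clique {c,s} ⇒ need ≥ 2
  2-colouring: R0={e,k,s}  R1={c,p,u}
  χ = 2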